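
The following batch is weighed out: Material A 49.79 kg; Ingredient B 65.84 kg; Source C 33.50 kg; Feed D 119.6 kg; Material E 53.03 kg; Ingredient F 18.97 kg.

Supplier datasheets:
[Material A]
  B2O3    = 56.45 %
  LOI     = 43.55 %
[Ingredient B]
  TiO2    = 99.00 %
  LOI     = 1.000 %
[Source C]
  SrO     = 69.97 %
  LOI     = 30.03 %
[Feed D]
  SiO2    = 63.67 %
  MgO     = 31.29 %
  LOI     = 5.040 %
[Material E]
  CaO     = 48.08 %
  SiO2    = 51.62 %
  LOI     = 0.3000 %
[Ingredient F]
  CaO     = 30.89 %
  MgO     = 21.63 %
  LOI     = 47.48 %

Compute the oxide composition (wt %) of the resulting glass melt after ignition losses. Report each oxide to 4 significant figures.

Each numeric step maintains exact precision in all steps — intermediates appear, rounded to 4 significant digits, at each printed step — exactly one rounding goes into each reported figure; all derived quantities (the six compositions, ignition loss, glass mass, yield, the totals) are rebuilt at full precision from the batch weights for 293.1 kg of glass, exactly as printed in the question or the answer.
Oxide-by-oxide delivered mass:
  CaO: 53.03·0.4808 + 18.97·0.3089 = 31.36 kg
  SrO: 33.50·0.6997 = 23.44 kg
  B2O3: 49.79·0.5645 = 28.11 kg
  SiO2: 119.6·0.6367 + 53.03·0.5162 = 103.5 kg
  TiO2: 65.84·0.9900 = 65.18 kg
  MgO: 119.6·0.3129 + 18.97·0.2163 = 41.53 kg
LOI: 49.79·0.4355 + 65.84·0.01000 + 33.50·0.3003 + 119.6·0.05040 + 53.03·0.003000 + 18.97·0.4748 = 47.60 kg
Resulting glass, batch − LOI: 340.7 − 47.60 = 293.1 kg (the oxide masses sum to this)
wt % = oxide mass / glass mass × 100

Glass mass = 293.1 kg (batch 340.7 − LOI 47.60).
Composition: CaO 10.70%, SrO 7.996%, B2O3 9.588%, SiO2 35.32%, TiO2 22.24%, MgO 14.17%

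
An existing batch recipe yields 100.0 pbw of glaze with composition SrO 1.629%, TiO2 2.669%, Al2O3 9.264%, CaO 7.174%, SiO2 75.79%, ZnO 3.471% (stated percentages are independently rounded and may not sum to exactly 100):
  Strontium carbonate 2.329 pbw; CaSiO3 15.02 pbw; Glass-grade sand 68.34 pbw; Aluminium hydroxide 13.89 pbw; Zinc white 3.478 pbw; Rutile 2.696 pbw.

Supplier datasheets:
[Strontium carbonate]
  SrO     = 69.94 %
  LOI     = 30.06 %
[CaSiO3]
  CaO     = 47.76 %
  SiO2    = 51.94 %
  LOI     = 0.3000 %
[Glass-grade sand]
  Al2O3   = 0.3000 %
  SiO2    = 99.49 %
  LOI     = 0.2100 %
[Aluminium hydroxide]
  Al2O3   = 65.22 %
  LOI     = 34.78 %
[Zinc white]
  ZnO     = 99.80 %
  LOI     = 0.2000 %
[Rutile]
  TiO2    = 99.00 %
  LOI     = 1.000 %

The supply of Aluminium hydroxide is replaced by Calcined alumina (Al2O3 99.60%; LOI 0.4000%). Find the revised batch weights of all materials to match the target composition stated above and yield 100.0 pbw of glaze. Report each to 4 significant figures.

Revised batch per 100.0 pbw glaze:
  Strontium carbonate: 2.329 pbw
  CaSiO3: 15.02 pbw
  Glass-grade sand: 68.34 pbw
  Calcined alumina: 9.095 pbw
  Zinc white: 3.478 pbw
  Rutile: 2.696 pbw
Total batch = 101.0 pbw; LOI loss = 0.9590 pbw

In-progress results are displayed (rounded to four significant digits) between the steps. Each numeric step holds full precision through the solve. Every reported number takes just one rounding — all derived quantities are re-derived from the batch weights on 100.0 pbw of glass in full precision (net glass mass, ignition loss, the six compositions, totals, the yield) precisely as stated by the question or the answer.
Per-oxide target masses for 100.0 pbw glaze:
  SrO: 1.629% × 100.0 = 1.629 pbw
  TiO2: 2.669% × 100.0 = 2.669 pbw
  Al2O3: 9.264% × 100.0 = 9.264 pbw
  CaO: 7.174% × 100.0 = 7.174 pbw
  SiO2: 75.79% × 100.0 = 75.79 pbw
  ZnO: 3.471% × 100.0 = 3.471 pbw
Balance tally, oxide-wise, applying the batch weights above, versus the basis set out (delivered sums recover each target up to rounding of the answer):
  SrO: 2.329·0.6994 = 1.629 pbw (target 1.629 pbw)
  TiO2: 2.696·0.9900 = 2.669 pbw (target 2.669 pbw)
  Al2O3: 68.34·0.003000 + 9.095·0.9960 = 9.264 pbw (target 9.264 pbw)
  CaO: 15.02·0.4776 = 7.174 pbw (target 7.174 pbw)
  SiO2: 15.02·0.5194 + 68.34·0.9949 = 75.79 pbw (target 75.79 pbw)
  ZnO: 3.478·0.9980 = 3.471 pbw (target 3.471 pbw)
Glass-mass sanity pass: Σ batch − LOI loss = 100.0 pbw (the Σ of target masses is 100.0 pbw; versus the stated basis of 100.0 pbw — gaps are rounding artifacts).
Batch grand total — Σ batch = 101.0 pbw; LOI removed, Σ of batch·LOI: 0.9590 pbw; glass ÷ batch gives a yield of 99.05%.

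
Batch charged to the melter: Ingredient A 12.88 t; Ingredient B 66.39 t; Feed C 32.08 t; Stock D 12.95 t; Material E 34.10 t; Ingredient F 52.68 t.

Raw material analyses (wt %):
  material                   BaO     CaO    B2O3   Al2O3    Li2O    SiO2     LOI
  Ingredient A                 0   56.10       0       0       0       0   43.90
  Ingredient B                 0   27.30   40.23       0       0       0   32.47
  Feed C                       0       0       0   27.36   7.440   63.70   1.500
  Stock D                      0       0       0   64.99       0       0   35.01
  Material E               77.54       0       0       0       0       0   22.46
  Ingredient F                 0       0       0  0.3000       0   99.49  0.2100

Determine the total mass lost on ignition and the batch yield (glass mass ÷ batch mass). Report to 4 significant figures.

LOI loss = 40.00 t; glass = 171.1 t; yield = 81.05%

The intermediate values are displayed, rounded to four significant figures, on the page — the working math carries full float precision at every stage; every reported figure includes exactly one rounding — derived quantities (yield, six oxide percentages, LOI, totals, glass mass) are re-derived at full precision using the weight values for 171.1 t of glass, as they appear in the problem or answer text.
Loss on ignition, line by line:
  Ingredient A: 12.88 × 0.4390 = 5.654 t
  Ingredient B: 66.39 × 0.3247 = 21.56 t
  Feed C: 32.08 × 0.01500 = 0.4812 t
  Stock D: 12.95 × 0.3501 = 4.534 t
  Material E: 34.10 × 0.2246 = 7.659 t
  Ingredient F: 52.68 × 0.002100 = 0.1106 t
Total LOI = 40.00 t
Glass = batch − LOI = 211.1 − 40.00 = 171.1 t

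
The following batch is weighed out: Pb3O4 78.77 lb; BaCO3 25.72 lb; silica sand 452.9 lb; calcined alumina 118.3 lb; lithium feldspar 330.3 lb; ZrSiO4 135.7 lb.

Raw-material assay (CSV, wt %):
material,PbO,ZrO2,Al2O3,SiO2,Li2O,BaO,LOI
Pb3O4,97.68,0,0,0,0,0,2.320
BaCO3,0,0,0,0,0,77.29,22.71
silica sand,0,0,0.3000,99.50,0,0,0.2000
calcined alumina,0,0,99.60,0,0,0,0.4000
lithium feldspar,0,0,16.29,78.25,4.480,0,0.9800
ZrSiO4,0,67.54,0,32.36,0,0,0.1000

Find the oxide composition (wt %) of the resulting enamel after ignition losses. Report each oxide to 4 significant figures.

The whole derivation keeps full float precision at each step. Mid-chain values are displayed rounded off to 4 significant figures when written out — each reported figure carries a single rounding. All derived quantities, which include ignition loss, six oxide percentages, net glass mass, totals, yield, are recomputed in full precision, as given in the problem or answer text, from the weighed amounts at 1129 lb of glass.
Mass of each oxide from the mix:
  PbO: 78.77·0.9768 = 76.94 lb
  ZrO2: 135.7·0.6754 = 91.65 lb
  Al2O3: 452.9·0.003000 + 118.3·0.9960 + 330.3·0.1629 = 173.0 lb
  SiO2: 452.9·0.9950 + 330.3·0.7825 + 135.7·0.3236 = 753.0 lb
  Li2O: 330.3·0.04480 = 14.80 lb
  BaO: 25.72·0.7729 = 19.88 lb
LOI: 78.77·0.02320 + 25.72·0.2271 + 452.9·0.002000 + 118.3·0.004000 + 330.3·0.009800 + 135.7·0.001000 = 12.42 lb
The glass mass, total less LOI, = 1142 − 12.42 = 1129 lb (= Σ oxide masses)
wt % = 100 × oxide mass / glass mass

Glass mass = 1129 lb (batch 1142 − LOI 12.42).
Composition: PbO 6.813%, ZrO2 8.116%, Al2O3 15.32%, SiO2 66.68%, Li2O 1.310%, BaO 1.760%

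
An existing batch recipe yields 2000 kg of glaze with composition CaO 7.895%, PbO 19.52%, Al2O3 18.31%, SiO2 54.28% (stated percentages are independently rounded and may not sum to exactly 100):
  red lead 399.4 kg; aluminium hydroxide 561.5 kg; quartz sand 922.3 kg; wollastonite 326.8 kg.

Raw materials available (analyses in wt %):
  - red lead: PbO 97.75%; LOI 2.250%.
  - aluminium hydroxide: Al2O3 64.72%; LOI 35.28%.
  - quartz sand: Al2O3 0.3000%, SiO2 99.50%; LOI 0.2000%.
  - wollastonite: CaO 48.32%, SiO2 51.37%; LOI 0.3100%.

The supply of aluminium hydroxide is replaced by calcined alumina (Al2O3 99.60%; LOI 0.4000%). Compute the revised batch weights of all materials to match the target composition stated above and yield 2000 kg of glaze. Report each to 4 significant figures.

Revised batch per 2000 kg glaze:
  red lead: 399.4 kg
  calcined alumina: 364.9 kg
  quartz sand: 922.3 kg
  wollastonite: 326.8 kg
Total batch = 2013 kg; LOI loss = 13.30 kg

Full precision is maintained at every stage. Values along the way appear, with 4-significant-figure rounding, between the steps. Every reported result carries a single rounding. All derived quantities are recomputed starting from the weights on 2000 kg of glass in exact precision (glass mass, LOI, the four compositions, the yield, the totals) as they appear in either problem or answer.
Per-oxide target masses for 2000 kg glaze:
  CaO: 7.895% × 2000 = 157.9 kg
  PbO: 19.52% × 2000 = 390.4 kg
  Al2O3: 18.31% × 2000 = 366.2 kg
  SiO2: 54.28% × 2000 = 1086 kg
Checking each oxide sum using the reported weights, under the basis named above (sum by sum, the targets are met given rounding of the digits):
  CaO: 326.8·0.4832 = 157.9 kg (target 157.9 kg)
  PbO: 399.4·0.9775 = 390.4 kg (target 390.4 kg)
  Al2O3: 364.9·0.9960 + 922.3·0.003000 = 366.2 kg (target 366.2 kg)
  SiO2: 922.3·0.9950 + 326.8·0.5137 = 1086 kg (target 1086 kg)
Glass-mass bookkeeping: net batch after ignition = 2000 kg (the targets, summed, come to 2000 kg; versus the stated basis of 2000 kg — any gap is answer rounding).
Batch grand total — Σ batch = 2013 kg; ignition loss, Σ(batch × LOI) = 13.30 kg; as yield: glass ÷ batch → 99.34%.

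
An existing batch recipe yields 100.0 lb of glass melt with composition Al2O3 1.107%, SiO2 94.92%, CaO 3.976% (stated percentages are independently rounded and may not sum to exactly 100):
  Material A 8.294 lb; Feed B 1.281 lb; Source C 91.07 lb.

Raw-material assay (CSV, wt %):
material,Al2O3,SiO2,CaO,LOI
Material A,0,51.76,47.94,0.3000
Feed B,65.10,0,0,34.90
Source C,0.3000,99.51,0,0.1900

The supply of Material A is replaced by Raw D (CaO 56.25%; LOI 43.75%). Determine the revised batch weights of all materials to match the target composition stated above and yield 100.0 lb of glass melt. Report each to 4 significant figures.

All arithmetic runs at exact precision in all steps; intermediates are printed (rounded to 4 significant digits) on the page — exactly one rounding is applied to every reported result. Derived quantities (net glass mass, ignition loss, the three compositions, the totals, the yield) are re-derived using the weight values on 100.0 lb of glass at full precision as written in the question or the answer.
Target masses of each oxide per 100.0 lb glass melt:
  Al2O3: 1.107% × 100.0 = 1.107 lb
  SiO2: 94.92% × 100.0 = 94.92 lb
  CaO: 3.976% × 100.0 = 3.976 lb
Mass-balance tally per oxide per the reported batch figures, under the basis named above (sum by sum, the targets are met exact up to rounding of places):
  Al2O3: 1.261·0.6510 + 95.39·0.003000 = 1.107 lb (target 1.107 lb)
  SiO2: 95.39·0.9951 = 94.92 lb (target 94.92 lb)
  CaO: 7.068·0.5625 = 3.976 lb (target 3.976 lb)
Consistency of the glass mass: Σ batch − LOI loss = 100.0 lb (oxide target masses add up to 100.0 lb; stated basis 100.0 lb — gaps are rounding artifacts).
Batch total: Σ batch = 103.7 lb; ignition loss, Σ(batch × LOI) = 3.714 lb; glass ÷ batch gives a yield of 96.42%.

Revised batch per 100.0 lb glass melt:
  Raw D: 7.068 lb
  Feed B: 1.261 lb
  Source C: 95.39 lb
Total batch = 103.7 lb; LOI loss = 3.714 lb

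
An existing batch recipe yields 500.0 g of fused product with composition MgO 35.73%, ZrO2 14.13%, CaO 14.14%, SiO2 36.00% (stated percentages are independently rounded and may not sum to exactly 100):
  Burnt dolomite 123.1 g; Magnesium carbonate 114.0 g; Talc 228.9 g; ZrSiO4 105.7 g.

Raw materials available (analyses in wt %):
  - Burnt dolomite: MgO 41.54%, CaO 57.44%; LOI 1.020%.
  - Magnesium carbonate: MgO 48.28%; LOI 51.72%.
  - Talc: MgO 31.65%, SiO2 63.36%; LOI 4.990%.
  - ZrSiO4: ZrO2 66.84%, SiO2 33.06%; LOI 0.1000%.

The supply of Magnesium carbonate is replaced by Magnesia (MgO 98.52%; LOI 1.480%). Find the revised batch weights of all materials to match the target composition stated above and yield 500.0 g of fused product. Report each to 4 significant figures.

Rounding to 4 significant figures governs each mid-chain value as shown. The whole derivation holds full precision in every operation — each reported number receives exactly one rounding. Derived quantities, which include LOI, the totals, glass mass, the yield, four oxide percentages, are carried in exact precision, as they appear in question or answer, from the weighed amounts on 500.0 g of glass.
Oxide-by-oxide targets in 500.0 g fused product:
  MgO: 35.73% × 500.0 = 178.6 g
  ZrO2: 14.13% × 500.0 = 70.65 g
  CaO: 14.14% × 500.0 = 70.70 g
  SiO2: 36.00% × 500.0 = 180.0 g
Checking each oxide sum from the weights as reported, on the stated basis (sums match the target masses once rounding is allowed for):
  MgO: 123.1·0.4154 + 55.89·0.9852 + 228.9·0.3165 = 178.6 g (target 178.6 g)
  ZrO2: 105.7·0.6684 = 70.65 g (target 70.65 g)
  CaO: 123.1·0.5744 = 70.71 g (target 70.70 g)
  SiO2: 228.9·0.6336 + 105.7·0.3306 = 180.0 g (target 180.0 g)
The glass-mass cross-check: Σ batch − LOI loss = 500.0 g (oxide target masses add up to 500.0 g; stated basis 500.0 g — gaps are rounding artifacts).
Adding the batch up: Σ batch = 513.6 g; Σ batch·LOI gives LOI loss = 13.61 g; yield, glass over the total, = 97.35%.

Revised batch per 500.0 g fused product:
  Burnt dolomite: 123.1 g
  Magnesia: 55.89 g
  Talc: 228.9 g
  ZrSiO4: 105.7 g
Total batch = 513.6 g; LOI loss = 13.61 g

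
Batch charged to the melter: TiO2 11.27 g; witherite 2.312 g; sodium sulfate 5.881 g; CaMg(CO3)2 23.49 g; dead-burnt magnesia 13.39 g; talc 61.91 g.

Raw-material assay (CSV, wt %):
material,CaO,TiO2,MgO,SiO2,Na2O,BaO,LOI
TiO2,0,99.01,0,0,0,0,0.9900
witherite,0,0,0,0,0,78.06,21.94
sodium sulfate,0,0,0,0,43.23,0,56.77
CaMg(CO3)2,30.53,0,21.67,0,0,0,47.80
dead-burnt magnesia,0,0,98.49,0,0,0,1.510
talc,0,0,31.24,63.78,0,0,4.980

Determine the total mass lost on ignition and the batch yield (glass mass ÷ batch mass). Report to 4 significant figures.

LOI loss = 18.47 g; glass = 99.78 g; yield = 84.38%

The working math runs at exact precision in every operation. Values along the way are displayed, rounded to four significant figures, in the printout; every reported result carries a single rounding; derived quantities are recomputed using the weight values per 99.78 g of glass at full precision (six oxide percentages, the yield, glass mass, the totals, LOI) precisely as stated by the problem or the answer.
Loss on ignition, line by line:
  TiO2: 11.27 × 0.009900 = 0.1116 g
  witherite: 2.312 × 0.2194 = 0.5073 g
  sodium sulfate: 5.881 × 0.5677 = 3.339 g
  CaMg(CO3)2: 23.49 × 0.4780 = 11.23 g
  dead-burnt magnesia: 13.39 × 0.01510 = 0.2022 g
  talc: 61.91 × 0.04980 = 3.083 g
Total LOI = 18.47 g
Glass = batch − LOI = 118.3 − 18.47 = 99.78 g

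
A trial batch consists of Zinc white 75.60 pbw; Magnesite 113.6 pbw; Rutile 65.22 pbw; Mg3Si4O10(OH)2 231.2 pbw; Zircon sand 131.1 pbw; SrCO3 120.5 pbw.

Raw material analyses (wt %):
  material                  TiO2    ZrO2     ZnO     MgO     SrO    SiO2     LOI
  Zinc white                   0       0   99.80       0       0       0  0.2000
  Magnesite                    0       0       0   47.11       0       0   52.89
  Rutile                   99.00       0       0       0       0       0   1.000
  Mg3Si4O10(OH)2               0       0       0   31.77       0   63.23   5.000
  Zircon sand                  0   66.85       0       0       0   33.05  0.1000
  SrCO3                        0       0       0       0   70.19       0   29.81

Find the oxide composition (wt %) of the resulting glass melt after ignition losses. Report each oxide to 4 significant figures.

All internal work runs at full float precision at each step — intermediates are shown with 4-significant-figure rounding in the printout; a single rounding yields each reported number. All derived quantities, including LOI, the six compositions, yield, the totals, glass mass, are rebuilt from the batch weights on 628.7 pbw of glass in full float precision precisely as stated by the problem or the answer.
What the batch supplies per oxide:
  TiO2: 65.22·0.9900 = 64.57 pbw
  ZrO2: 131.1·0.6685 = 87.64 pbw
  ZnO: 75.60·0.9980 = 75.45 pbw
  MgO: 113.6·0.4711 + 231.2·0.3177 = 127.0 pbw
  SrO: 120.5·0.7019 = 84.58 pbw
  SiO2: 231.2·0.6323 + 131.1·0.3305 = 189.5 pbw
LOI: 75.60·0.002000 + 113.6·0.5289 + 65.22·0.01000 + 231.2·0.05000 + 131.1·0.001000 + 120.5·0.2981 = 108.5 pbw
Net of LOI, the glass mass = 737.2 − 108.5 = 628.7 pbw (= the summed oxide contributions)
wt % = oxide mass / glass mass × 100

Glass mass = 628.7 pbw (batch 737.2 − LOI 108.5).
Composition: TiO2 10.27%, ZrO2 13.94%, ZnO 12.00%, MgO 20.19%, SrO 13.45%, SiO2 30.14%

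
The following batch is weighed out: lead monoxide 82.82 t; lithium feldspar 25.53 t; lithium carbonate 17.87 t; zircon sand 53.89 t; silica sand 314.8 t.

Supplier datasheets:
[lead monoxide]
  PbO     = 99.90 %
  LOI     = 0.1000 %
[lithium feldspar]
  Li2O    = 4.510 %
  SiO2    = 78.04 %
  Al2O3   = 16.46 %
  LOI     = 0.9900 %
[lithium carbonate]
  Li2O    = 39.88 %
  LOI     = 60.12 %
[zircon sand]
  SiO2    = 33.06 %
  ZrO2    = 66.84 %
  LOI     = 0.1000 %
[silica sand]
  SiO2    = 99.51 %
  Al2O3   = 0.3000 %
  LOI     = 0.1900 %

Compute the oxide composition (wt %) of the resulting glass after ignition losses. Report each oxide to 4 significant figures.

Glass mass = 483.2 t (batch 494.9 − LOI 11.73).
Composition: Li2O 1.713%, SiO2 72.64%, PbO 17.12%, ZrO2 7.455%, Al2O3 1.065%

In-progress results are printed rounded to four significant digits at each printed step; the working math carries full float precision end to end. Each reported figure undergoes a single rounding — all derived quantities, which include LOI, five oxide percentages, yield, totals, net glass mass, are computed in exact precision, as quoted within either problem or answer, using the weight values per 483.2 t of glass.
Oxide masses out of the charge:
  Li2O: 25.53·0.04510 + 17.87·0.3988 = 8.278 t
  SiO2: 25.53·0.7804 + 53.89·0.3306 + 314.8·0.9951 = 351.0 t
  PbO: 82.82·0.9990 = 82.74 t
  ZrO2: 53.89·0.6684 = 36.02 t
  Al2O3: 25.53·0.1646 + 314.8·0.003000 = 5.147 t
LOI: 82.82·0.001000 + 25.53·0.009900 + 17.87·0.6012 + 53.89·0.001000 + 314.8·0.001900 = 11.73 t
Resulting glass, batch − LOI: 494.9 − 11.73 = 483.2 t (matching Σ of the oxides)
each oxide over glass, ×100, is wt %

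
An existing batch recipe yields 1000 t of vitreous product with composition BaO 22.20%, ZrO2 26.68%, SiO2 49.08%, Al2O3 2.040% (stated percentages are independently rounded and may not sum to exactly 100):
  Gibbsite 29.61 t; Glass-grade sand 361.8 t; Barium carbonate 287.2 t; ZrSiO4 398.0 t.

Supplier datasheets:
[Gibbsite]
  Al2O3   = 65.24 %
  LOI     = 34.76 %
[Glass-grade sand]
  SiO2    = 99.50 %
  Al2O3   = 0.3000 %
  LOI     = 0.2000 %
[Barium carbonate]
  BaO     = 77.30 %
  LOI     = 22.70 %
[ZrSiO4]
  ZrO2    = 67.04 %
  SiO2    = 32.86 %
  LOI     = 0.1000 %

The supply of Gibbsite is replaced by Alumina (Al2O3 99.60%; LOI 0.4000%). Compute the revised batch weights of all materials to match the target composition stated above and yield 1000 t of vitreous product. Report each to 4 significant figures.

Revised batch per 1000 t vitreous product:
  Alumina: 19.39 t
  Glass-grade sand: 361.8 t
  Barium carbonate: 287.2 t
  ZrSiO4: 398.0 t
Total batch = 1066 t; LOI loss = 66.39 t

All internal work maintains full precision end to end — mid-chain values appear rounded to 4 significant digits in the working. Every reported figure includes exactly one rounding; derived quantities (totals, net glass mass, LOI, four oxide percentages, the yield) are carried in full precision starting from the weights for 1000 t of glass as set out in the question or the answer.
The oxide mass targets at 1000 t vitreous product:
  BaO: 22.20% × 1000 = 222.0 t
  ZrO2: 26.68% × 1000 = 266.8 t
  SiO2: 49.08% × 1000 = 490.8 t
  Al2O3: 2.040% × 1000 = 20.40 t
Sums-versus-targets review from the weights as reported, at the basis given (each sum matches its target mass within answer rounding):
  BaO: 287.2·0.7730 = 222.0 t (target 222.0 t)
  ZrO2: 398.0·0.6704 = 266.8 t (target 266.8 t)
  SiO2: 361.8·0.9950 + 398.0·0.3286 = 490.8 t (target 490.8 t)
  Al2O3: 19.39·0.9960 + 361.8·0.003000 = 20.40 t (target 20.40 t)
Mass balance on the glass: total batch − LOI = 1000 t (per-oxide target masses sum to 1000 t; with the basis standing at 1000 t — differing by rounding only).
Whole-batch sum: Σ batch = 1066 t; Σ batch·LOI gives LOI loss = 66.39 t; glass ÷ batch gives a yield of 93.77%.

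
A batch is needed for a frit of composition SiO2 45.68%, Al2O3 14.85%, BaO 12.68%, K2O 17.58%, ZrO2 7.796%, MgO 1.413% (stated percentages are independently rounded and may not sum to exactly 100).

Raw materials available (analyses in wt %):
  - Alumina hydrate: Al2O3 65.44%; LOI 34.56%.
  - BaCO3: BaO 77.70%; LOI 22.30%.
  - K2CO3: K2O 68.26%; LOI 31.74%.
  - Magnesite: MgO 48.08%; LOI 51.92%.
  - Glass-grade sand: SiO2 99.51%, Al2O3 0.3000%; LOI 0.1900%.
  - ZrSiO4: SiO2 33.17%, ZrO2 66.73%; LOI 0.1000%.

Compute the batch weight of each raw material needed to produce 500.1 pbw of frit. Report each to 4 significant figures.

In-progress results are displayed (rounded to 4 significant digits) within the worked lines. All internal work keeps full float precision through every step — each reported result includes exactly one rounding; derived quantities are computed using the weight values at 500.1 pbw of glass at exact precision (six oxide percentages, the totals, yield, LOI, glass mass) as they appear in the problem or the answer.
Oxide-by-oxide targets in 500.1 pbw frit:
  SiO2: 45.68% × 500.1 = 228.4 pbw
  Al2O3: 14.85% × 500.1 = 74.26 pbw
  BaO: 12.68% × 500.1 = 63.41 pbw
  K2O: 17.58% × 500.1 = 87.92 pbw
  ZrO2: 7.796% × 500.1 = 38.99 pbw
  MgO: 1.413% × 500.1 = 7.066 pbw
A balance pass over the oxides, applying the batch weights above, versus the basis set out (summed amounts equal target values given rounding of the digits):
  SiO2: 210.1·0.9951 + 58.43·0.3317 = 228.5 pbw (target 228.4 pbw)
  Al2O3: 112.5·0.6544 + 210.1·0.003000 = 74.25 pbw (target 74.26 pbw)
  BaO: 81.61·0.7770 = 63.41 pbw (target 63.41 pbw)
  K2O: 128.8·0.6826 = 87.92 pbw (target 87.92 pbw)
  ZrO2: 58.43·0.6673 = 38.99 pbw (target 38.99 pbw)
  MgO: 14.70·0.4808 = 7.068 pbw (target 7.066 pbw)
Auditing the glass mass value: batch total minus LOI = 500.1 pbw (per-oxide target masses sum to 500.1 pbw; stated basis 500.1 pbw — differing by rounding only).
Summing the batch: Σ batch = 606.1 pbw; loss to ignition Σ batch·LOI = 106.1 pbw; yield: glass divided by total = 82.50%.

Batch per 500.1 pbw frit:
  Alumina hydrate: 112.5 pbw
  BaCO3: 81.61 pbw
  K2CO3: 128.8 pbw
  Magnesite: 14.70 pbw
  Glass-grade sand: 210.1 pbw
  ZrSiO4: 58.43 pbw
Total batch = 606.1 pbw; LOI loss = 106.1 pbw; yield = 82.50%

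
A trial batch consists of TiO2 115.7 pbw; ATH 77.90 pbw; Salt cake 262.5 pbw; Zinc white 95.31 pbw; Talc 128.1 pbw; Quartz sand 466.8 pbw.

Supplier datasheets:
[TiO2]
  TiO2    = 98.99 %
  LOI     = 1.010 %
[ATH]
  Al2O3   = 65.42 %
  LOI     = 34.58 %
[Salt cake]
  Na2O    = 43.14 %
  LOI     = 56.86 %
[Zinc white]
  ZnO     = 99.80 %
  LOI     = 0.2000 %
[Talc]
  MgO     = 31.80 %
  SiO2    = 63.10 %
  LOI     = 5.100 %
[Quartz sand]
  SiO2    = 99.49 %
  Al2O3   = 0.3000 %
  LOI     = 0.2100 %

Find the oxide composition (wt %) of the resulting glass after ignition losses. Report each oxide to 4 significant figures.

Glass mass = 961.2 pbw (batch 1146 − LOI 185.1).
Composition: MgO 4.238%, SiO2 56.72%, Na2O 11.78%, TiO2 11.91%, Al2O3 5.447%, ZnO 9.895%

All internal work holds full precision from first step to last; mid-chain values are printed with 4-significant-digit rounding at each printed step; each reported figure undergoes a single rounding. The derived quantities are re-derived from the batch weights for 961.2 pbw of glass at full precision (yield, net glass mass, totals, six oxide percentages, LOI) precisely as stated by either problem or answer.
Delivered oxide masses:
  MgO: 128.1·0.3180 = 40.74 pbw
  SiO2: 128.1·0.6310 + 466.8·0.9949 = 545.3 pbw
  Na2O: 262.5·0.4314 = 113.2 pbw
  TiO2: 115.7·0.9899 = 114.5 pbw
  Al2O3: 77.90·0.6542 + 466.8·0.003000 = 52.36 pbw
  ZnO: 95.31·0.9980 = 95.12 pbw
LOI: 115.7·0.01010 + 77.90·0.3458 + 262.5·0.5686 + 95.31·0.002000 + 128.1·0.05100 + 466.8·0.002100 = 185.1 pbw
Net of LOI, the glass mass = 1146 − 185.1 = 961.2 pbw (equal to the oxide-mass sum)
wt % = 100 × oxide mass / glass mass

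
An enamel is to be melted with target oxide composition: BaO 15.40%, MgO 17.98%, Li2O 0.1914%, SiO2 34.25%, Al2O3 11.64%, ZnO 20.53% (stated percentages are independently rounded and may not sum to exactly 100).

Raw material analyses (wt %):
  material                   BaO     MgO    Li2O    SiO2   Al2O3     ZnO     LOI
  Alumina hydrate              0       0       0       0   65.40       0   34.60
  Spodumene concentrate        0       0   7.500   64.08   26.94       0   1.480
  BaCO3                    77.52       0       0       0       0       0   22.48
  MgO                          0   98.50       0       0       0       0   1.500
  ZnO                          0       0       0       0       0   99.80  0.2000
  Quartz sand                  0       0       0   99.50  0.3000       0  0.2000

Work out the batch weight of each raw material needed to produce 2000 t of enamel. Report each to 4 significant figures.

Batch per 2000 t enamel:
  Alumina hydrate: 331.9 t
  Spodumene concentrate: 51.04 t
  BaCO3: 397.3 t
  MgO: 365.1 t
  ZnO: 411.4 t
  Quartz sand: 655.6 t
Total batch = 2212 t; LOI loss = 212.5 t; yield = 90.39%

All arithmetic keeps full precision from first step to last; intermediates appear, with 4-significant-digit rounding, at each printed step. Each reported result receives exactly one rounding — derived quantities, which include ignition loss, the yield, six oxide percentages, the totals, glass mass, are re-derived at full float precision, as given in the problem or the answer, from the weighed amounts for 2000 t of glass.
The oxide mass targets at 2000 t enamel:
  BaO: 15.40% × 2000 = 308.0 t
  MgO: 17.98% × 2000 = 359.6 t
  Li2O: 0.1914% × 2000 = 3.828 t
  SiO2: 34.25% × 2000 = 685.0 t
  Al2O3: 11.64% × 2000 = 232.8 t
  ZnO: 20.53% × 2000 = 410.6 t
Sums-versus-targets review from the weights as reported, on the stated basis (sums match the target masses up to rounding of the answer):
  BaO: 397.3·0.7752 = 308.0 t (target 308.0 t)
  MgO: 365.1·0.9850 = 359.6 t (target 359.6 t)
  Li2O: 51.04·0.07500 = 3.828 t (target 3.828 t)
  SiO2: 51.04·0.6408 + 655.6·0.9950 = 685.0 t (target 685.0 t)
  Al2O3: 331.9·0.6540 + 51.04·0.2694 + 655.6·0.003000 = 232.8 t (target 232.8 t)
  ZnO: 411.4·0.9980 = 410.6 t (target 410.6 t)
Glass-mass sanity pass: whole batch net of LOI = 2000 t (the Σ of target masses is 2000 t; with the basis standing at 2000 t — differing by rounding only).
Total batch = Σ batch = 2212 t; the LOI term Σ batch·LOI equals 212.5 t; yield, glass over the total, = 90.39%.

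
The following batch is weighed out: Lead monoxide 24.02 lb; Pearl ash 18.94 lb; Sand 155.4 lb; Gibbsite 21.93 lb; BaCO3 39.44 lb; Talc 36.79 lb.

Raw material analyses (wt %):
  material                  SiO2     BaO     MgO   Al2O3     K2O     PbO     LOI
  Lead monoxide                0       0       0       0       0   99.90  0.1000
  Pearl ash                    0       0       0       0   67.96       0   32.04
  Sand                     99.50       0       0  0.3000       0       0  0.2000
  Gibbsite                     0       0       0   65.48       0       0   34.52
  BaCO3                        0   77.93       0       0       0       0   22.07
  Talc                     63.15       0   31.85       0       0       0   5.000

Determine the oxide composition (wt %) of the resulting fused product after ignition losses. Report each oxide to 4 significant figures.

Intermediates are printed rounded off to 4 significant figures when written out; all arithmetic runs at full float precision at every stage; each reported number takes a single rounding; all derived quantities, which include totals, six oxide percentages, yield, glass mass, ignition loss, are recomputed at full precision, as they appear in either problem or answer, from the batch weights for 272.0 lb of glass.
What the batch supplies per oxide:
  SiO2: 155.4·0.9950 + 36.79·0.6315 = 177.9 lb
  BaO: 39.44·0.7793 = 30.74 lb
  MgO: 36.79·0.3185 = 11.72 lb
  Al2O3: 155.4·0.003000 + 21.93·0.6548 = 14.83 lb
  K2O: 18.94·0.6796 = 12.87 lb
  PbO: 24.02·0.9990 = 24.00 lb
LOI: 24.02·0.001000 + 18.94·0.3204 + 155.4·0.002000 + 21.93·0.3452 + 39.44·0.2207 + 36.79·0.05000 = 24.52 lb
Resulting glass, batch − LOI: 296.5 − 24.52 = 272.0 lb (= the summed oxide contributions)
percent share: oxide ÷ glass, ×100

Glass mass = 272.0 lb (batch 296.5 − LOI 24.52).
Composition: SiO2 65.39%, BaO 11.30%, MgO 4.308%, Al2O3 5.451%, K2O 4.732%, PbO 8.822%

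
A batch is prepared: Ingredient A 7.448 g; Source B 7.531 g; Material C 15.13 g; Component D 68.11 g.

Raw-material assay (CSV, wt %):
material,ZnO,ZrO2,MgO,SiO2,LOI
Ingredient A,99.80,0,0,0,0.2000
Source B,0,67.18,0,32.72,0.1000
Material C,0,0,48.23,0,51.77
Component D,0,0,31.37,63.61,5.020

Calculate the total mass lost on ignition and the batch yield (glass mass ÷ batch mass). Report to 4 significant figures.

Values along the way appear, with 4-significant-digit rounding, between the steps; the working math holds exact precision all the way through — a single rounding finalizes every reported result; all derived quantities (the four compositions, ignition loss, the totals, net glass mass, yield) are recomputed at full precision using the weight values at 86.94 g of glass as they appear in the problem or answer text.
Loss on ignition, line by line:
  Ingredient A: 7.448 × 0.002000 = 0.01490 g
  Source B: 7.531 × 0.001000 = 0.007531 g
  Material C: 15.13 × 0.5177 = 7.833 g
  Component D: 68.11 × 0.05020 = 3.419 g
Total LOI = 11.27 g
Glass = batch − LOI = 98.22 − 11.27 = 86.94 g

LOI loss = 11.27 g; glass = 86.94 g; yield = 88.52%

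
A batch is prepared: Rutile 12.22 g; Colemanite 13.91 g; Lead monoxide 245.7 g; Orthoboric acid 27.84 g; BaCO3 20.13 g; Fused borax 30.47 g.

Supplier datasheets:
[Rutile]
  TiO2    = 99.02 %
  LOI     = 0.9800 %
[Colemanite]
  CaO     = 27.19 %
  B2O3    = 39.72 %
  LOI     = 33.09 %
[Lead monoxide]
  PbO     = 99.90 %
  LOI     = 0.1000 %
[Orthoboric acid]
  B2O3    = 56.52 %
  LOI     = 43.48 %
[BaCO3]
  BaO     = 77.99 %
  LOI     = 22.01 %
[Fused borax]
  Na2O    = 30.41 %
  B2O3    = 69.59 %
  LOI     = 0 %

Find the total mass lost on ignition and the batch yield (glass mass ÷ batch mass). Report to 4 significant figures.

LOI loss = 21.50 g; glass = 328.8 g; yield = 93.86%

Working values appear rounded to four significant figures; each numeric step keeps full precision throughout — every reported number undergoes a single rounding — the derived quantities are re-derived in exact precision (six oxide percentages, net glass mass, the totals, ignition loss, the yield) starting from the weights per 328.8 g of glass, as given in the question or the answer.
Each material's LOI contribution:
  Rutile: 12.22 × 0.009800 = 0.1198 g
  Colemanite: 13.91 × 0.3309 = 4.603 g
  Lead monoxide: 245.7 × 0.001000 = 0.2457 g
  Orthoboric acid: 27.84 × 0.4348 = 12.10 g
  BaCO3: 20.13 × 0.2201 = 4.431 g
  Fused borax: 30.47 × 0 = 0 g
Total LOI = 21.50 g
Glass = batch − LOI = 350.3 − 21.50 = 328.8 g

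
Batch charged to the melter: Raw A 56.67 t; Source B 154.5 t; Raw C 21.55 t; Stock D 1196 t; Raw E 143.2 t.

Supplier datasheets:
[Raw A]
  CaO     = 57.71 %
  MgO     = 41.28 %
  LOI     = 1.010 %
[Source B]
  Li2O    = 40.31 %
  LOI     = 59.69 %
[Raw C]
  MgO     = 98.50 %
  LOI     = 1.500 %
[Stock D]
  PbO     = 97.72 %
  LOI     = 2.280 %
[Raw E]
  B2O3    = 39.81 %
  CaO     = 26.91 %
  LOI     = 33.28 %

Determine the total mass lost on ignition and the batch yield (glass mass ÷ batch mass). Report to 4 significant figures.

The intermediate values are shown rounded to 4 significant figures within the worked lines — each numeric step holds full float precision through every step — every reported figure is rounded exactly once. The derived quantities (five oxide percentages, the totals, the yield, ignition loss, net glass mass) are recomputed using the weight values per 1404 t of glass in exact precision as quoted within question or answer.
Ignition loss by material:
  Raw A: 56.67 × 0.01010 = 0.5724 t
  Source B: 154.5 × 0.5969 = 92.22 t
  Raw C: 21.55 × 0.01500 = 0.3232 t
  Stock D: 1196 × 0.02280 = 27.27 t
  Raw E: 143.2 × 0.3328 = 47.66 t
Total LOI = 168.0 t
Glass = batch − LOI = 1572 − 168.0 = 1404 t

LOI loss = 168.0 t; glass = 1404 t; yield = 89.31%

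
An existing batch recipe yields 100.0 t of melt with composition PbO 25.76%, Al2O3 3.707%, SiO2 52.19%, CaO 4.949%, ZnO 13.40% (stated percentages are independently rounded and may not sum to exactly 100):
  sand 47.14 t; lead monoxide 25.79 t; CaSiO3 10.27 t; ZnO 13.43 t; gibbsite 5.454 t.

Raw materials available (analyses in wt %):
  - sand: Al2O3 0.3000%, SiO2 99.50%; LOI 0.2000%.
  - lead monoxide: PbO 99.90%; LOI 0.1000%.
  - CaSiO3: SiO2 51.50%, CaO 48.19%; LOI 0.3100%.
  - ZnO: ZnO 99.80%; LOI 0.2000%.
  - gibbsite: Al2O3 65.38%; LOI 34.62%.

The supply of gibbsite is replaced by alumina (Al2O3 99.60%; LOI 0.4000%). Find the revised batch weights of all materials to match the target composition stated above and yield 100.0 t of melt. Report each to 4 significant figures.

In-progress results are displayed with 4-significant-digit rounding across the worked steps. Full precision is held through the solve — a single rounding finalizes each reported number. Derived quantities, including LOI, the totals, net glass mass, the yield, the five compositions, are computed starting from the weights at 100.0 t of glass at full float precision as written in the problem or answer text.
The oxide mass targets at 100.0 t melt:
  PbO: 25.76% × 100.0 = 25.76 t
  Al2O3: 3.707% × 100.0 = 3.707 t
  SiO2: 52.19% × 100.0 = 52.19 t
  CaO: 4.949% × 100.0 = 4.949 t
  ZnO: 13.40% × 100.0 = 13.40 t
Checking each oxide sum per the reported batch figures, per the basis as stated (sum by sum, the targets are met exact up to rounding of places):
  PbO: 25.79·0.9990 = 25.76 t (target 25.76 t)
  Al2O3: 47.14·0.003000 + 3.580·0.9960 = 3.707 t (target 3.707 t)
  SiO2: 47.14·0.9950 + 10.27·0.5150 = 52.19 t (target 52.19 t)
  CaO: 10.27·0.4819 = 4.949 t (target 4.949 t)
  ZnO: 13.43·0.9980 = 13.40 t (target 13.40 t)
Glass mass check: batch total minus LOI = 100.0 t (per-oxide target masses sum to 100.0 t; versus the stated basis of 100.0 t — differing by rounding only).
Total batch = Σ batch = 100.2 t; ignition loss, Σ(batch × LOI) = 0.1931 t; the yield ratio, glass ÷ batch: 99.81%.

Revised batch per 100.0 t melt:
  sand: 47.14 t
  lead monoxide: 25.79 t
  CaSiO3: 10.27 t
  ZnO: 13.43 t
  alumina: 3.580 t
Total batch = 100.2 t; LOI loss = 0.1931 t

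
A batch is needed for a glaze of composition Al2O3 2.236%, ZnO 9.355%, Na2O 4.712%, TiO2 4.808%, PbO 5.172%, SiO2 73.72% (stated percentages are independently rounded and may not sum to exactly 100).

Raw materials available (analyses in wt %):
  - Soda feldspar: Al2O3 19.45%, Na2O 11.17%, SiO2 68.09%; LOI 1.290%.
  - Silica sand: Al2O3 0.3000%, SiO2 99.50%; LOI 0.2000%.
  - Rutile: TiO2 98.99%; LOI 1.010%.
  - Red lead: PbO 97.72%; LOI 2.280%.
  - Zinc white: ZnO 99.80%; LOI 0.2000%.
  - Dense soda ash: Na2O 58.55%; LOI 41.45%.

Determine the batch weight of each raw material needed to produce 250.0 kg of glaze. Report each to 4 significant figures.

The intermediate values are displayed rounded to four significant digits on the page — all internal work maintains full float precision from start to finish. Each reported number is rounded a single time. Derived quantities are rebuilt in full precision (six oxide percentages, glass mass, LOI, totals, yield) starting from the weights for 250.0 kg of glass as quoted within problem or answer.
Oxide-by-oxide targets in 250.0 kg glaze:
  Al2O3: 2.236% × 250.0 = 5.590 kg
  ZnO: 9.355% × 250.0 = 23.39 kg
  Na2O: 4.712% × 250.0 = 11.78 kg
  TiO2: 4.808% × 250.0 = 12.02 kg
  PbO: 5.172% × 250.0 = 12.93 kg
  SiO2: 73.72% × 250.0 = 184.3 kg
Checking each oxide sum from the weights as reported, on the stated basis (delivered sums recover each target once rounding is allowed for):
  Al2O3: 26.16·0.1945 + 167.3·0.003000 = 5.590 kg (target 5.590 kg)
  ZnO: 23.43·0.9980 = 23.38 kg (target 23.39 kg)
  Na2O: 26.16·0.1117 + 15.13·0.5855 = 11.78 kg (target 11.78 kg)
  TiO2: 12.14·0.9899 = 12.02 kg (target 12.02 kg)
  PbO: 13.23·0.9772 = 12.93 kg (target 12.93 kg)
  SiO2: 26.16·0.6809 + 167.3·0.9950 = 184.3 kg (target 184.3 kg)
The glass-mass cross-check: net batch after ignition = 250.0 kg (oxide target masses add up to 250.0 kg; basis as stated: 250.0 kg — any gap is answer rounding).
Batch total: Σ batch = 257.4 kg; ignition loss, Σ(batch × LOI) = 7.415 kg; the yield ratio, glass ÷ batch: 97.12%.

Batch per 250.0 kg glaze:
  Soda feldspar: 26.16 kg
  Silica sand: 167.3 kg
  Rutile: 12.14 kg
  Red lead: 13.23 kg
  Zinc white: 23.43 kg
  Dense soda ash: 15.13 kg
Total batch = 257.4 kg; LOI loss = 7.415 kg; yield = 97.12%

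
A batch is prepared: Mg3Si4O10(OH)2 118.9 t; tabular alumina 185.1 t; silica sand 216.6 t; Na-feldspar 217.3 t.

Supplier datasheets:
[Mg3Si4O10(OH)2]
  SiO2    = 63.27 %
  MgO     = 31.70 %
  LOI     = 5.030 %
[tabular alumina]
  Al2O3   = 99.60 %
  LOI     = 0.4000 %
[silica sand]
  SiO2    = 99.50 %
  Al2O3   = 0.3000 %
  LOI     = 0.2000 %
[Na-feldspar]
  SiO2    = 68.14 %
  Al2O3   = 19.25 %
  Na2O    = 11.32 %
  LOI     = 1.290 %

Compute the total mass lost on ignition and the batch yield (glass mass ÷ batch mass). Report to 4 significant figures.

The working math carries full float precision end to end; the intermediate values are shown rounded to 4 significant figures at each printed step; a single rounding finalizes every reported result; derived quantities are carried using the weight values at 727.9 t of glass in full precision (four oxide percentages, the totals, the yield, net glass mass, ignition loss) as given in the problem or answer text.
LOI of each material in turn:
  Mg3Si4O10(OH)2: 118.9 × 0.05030 = 5.981 t
  tabular alumina: 185.1 × 0.004000 = 0.7404 t
  silica sand: 216.6 × 0.002000 = 0.4332 t
  Na-feldspar: 217.3 × 0.01290 = 2.803 t
Total LOI = 9.957 t
Glass = batch − LOI = 737.9 − 9.957 = 727.9 t

LOI loss = 9.957 t; glass = 727.9 t; yield = 98.65%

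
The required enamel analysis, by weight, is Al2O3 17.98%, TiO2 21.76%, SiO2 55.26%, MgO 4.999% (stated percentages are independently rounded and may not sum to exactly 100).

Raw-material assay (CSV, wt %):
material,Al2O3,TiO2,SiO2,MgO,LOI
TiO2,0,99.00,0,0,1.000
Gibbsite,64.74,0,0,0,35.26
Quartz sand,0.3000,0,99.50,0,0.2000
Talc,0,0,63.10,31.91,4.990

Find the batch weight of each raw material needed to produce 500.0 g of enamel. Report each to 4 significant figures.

Batch per 500.0 g enamel:
  TiO2: 109.9 g
  Gibbsite: 137.8 g
  Quartz sand: 228.0 g
  Talc: 78.33 g
Total batch = 554.0 g; LOI loss = 54.05 g; yield = 90.24%

In-progress results are shown (rounded to 4 significant figures) in the working; all internal work maintains full precision at each step. Every reported result undergoes a single rounding — derived quantities, including net glass mass, the totals, four oxide percentages, LOI, the yield, are re-derived starting from the weights on 500.0 g of glass at full precision, as quoted within the problem or the answer.
Target masses of each oxide per 500.0 g enamel:
  Al2O3: 17.98% × 500.0 = 89.90 g
  TiO2: 21.76% × 500.0 = 108.8 g
  SiO2: 55.26% × 500.0 = 276.3 g
  MgO: 4.999% × 500.0 = 25.00 g
Balance tally, oxide-wise, on the weights just shown, on the stated basis (delivered sums recover each target modulo rounding of the values):
  Al2O3: 137.8·0.6474 + 228.0·0.003000 = 89.90 g (target 89.90 g)
  TiO2: 109.9·0.9900 = 108.8 g (target 108.8 g)
  SiO2: 228.0·0.9950 + 78.33·0.6310 = 276.3 g (target 276.3 g)
  MgO: 78.33·0.3191 = 25.00 g (target 25.00 g)
The glass-mass cross-check: total batch − LOI = 500.0 g (targets for the oxides total 500.0 g; basis as stated: 500.0 g — a pure rounding effect).
Adding the batch up: Σ batch = 554.0 g; loss to ignition Σ batch·LOI = 54.05 g; yield: glass divided by total = 90.24%.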